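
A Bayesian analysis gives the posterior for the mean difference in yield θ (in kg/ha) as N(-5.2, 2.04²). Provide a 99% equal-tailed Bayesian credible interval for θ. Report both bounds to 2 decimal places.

[-10.45, 0.05]

The posterior is symmetric, so the 99% equal-tailed interval is θ = -5.2 ± z·2.04 with z = 2.576.
Half-width: 2.576 × 2.04 = 5.25.
-5.2 − 5.25 = -10.45; -5.2 + 5.25 = 0.05.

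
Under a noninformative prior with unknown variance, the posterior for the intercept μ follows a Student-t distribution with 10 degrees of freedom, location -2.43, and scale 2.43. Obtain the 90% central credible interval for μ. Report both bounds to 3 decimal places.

[-6.834, 1.974]

The t_10 distribution is symmetric; the 90% interval is -2.43 ± t·2.43 with t_{0.95,10} = 1.812.
Half-width: 1.812 × 2.43 = 4.404.
-2.43 − 4.404 = -6.834; -2.43 + 4.404 = 1.974.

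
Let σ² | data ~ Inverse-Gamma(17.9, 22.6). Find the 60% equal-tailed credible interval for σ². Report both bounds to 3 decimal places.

Inverse-Gamma(17.9, 22.6) quantiles: F⁻¹(0.2) and F⁻¹(0.8).
Equivalently, 1/σ² ~ Gamma(17.9, rate = 22.6); invert its 0.8 and 0.2 quantiles.
Posterior mean ≈ 1.337, SD ≈ 0.335; a Normal approximation gives roughly [1.055, 1.620].
Exact: lower = 1.060; upper = 1.583.

[1.060, 1.583]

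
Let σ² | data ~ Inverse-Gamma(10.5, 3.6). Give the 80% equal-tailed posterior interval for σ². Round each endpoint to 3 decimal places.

[0.243, 0.544]

Inverse-Gamma(10.5, 3.6) quantiles: F⁻¹(0.1) and F⁻¹(0.9).
Equivalently, 1/σ² ~ Gamma(10.5, rate = 3.6); invert its 0.9 and 0.1 quantiles.
Posterior mean ≈ 0.379, SD ≈ 0.130; a Normal approximation gives roughly [0.212, 0.546].
Exact: lower = 0.243; upper = 0.544.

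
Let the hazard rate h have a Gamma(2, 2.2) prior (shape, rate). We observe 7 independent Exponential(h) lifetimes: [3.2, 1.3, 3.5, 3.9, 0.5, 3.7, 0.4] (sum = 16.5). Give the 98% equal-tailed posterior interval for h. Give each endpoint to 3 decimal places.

Posterior: Gamma(2+7, 2.2+16.5) = Gamma(9, 18.7) (shape, rate).
Equal-tailed 98% interval: Gamma(9, 18.7) quantiles at 0.01 and 0.99.
Posterior mean ≈ 0.481, SD ≈ 0.160; a Normal approximation gives roughly [0.108, 0.854].
Exact: lower = 0.188; upper = 0.931.

[0.188, 0.931]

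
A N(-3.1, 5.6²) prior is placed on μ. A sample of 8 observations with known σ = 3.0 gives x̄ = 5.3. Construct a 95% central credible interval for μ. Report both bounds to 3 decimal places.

[2.967, 7.052]

Posterior precision = 1/5.6² + 8/3.0² = 0.0319 + 0.8889 = 0.9208, so posterior SD = 1.0421.
Posterior mean = (-3.1/5.6² + 8·5.3/3.0²) / 0.9208 = 5.0091.
Interval: 5.0091 ± 1.960 × 1.0421 → [2.967, 7.052].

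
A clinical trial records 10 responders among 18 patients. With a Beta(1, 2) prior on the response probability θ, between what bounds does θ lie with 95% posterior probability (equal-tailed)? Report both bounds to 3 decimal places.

[0.315, 0.728]

Posterior: Beta(1+10, 2+8) = Beta(11, 10).
Equal-tailed 95% interval: the 0.025 and 0.975 quantiles of Beta(11, 10).
Posterior mean ≈ 0.524, SD ≈ 0.106; a Normal approximation gives roughly [0.315, 0.733].
Exact: F⁻¹(0.025) = 0.315; F⁻¹(0.975) = 0.728.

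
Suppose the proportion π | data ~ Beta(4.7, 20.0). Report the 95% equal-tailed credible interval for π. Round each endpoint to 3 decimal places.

Posterior: Beta(4.7, 20.0).
Equal-tailed 95% interval: the 0.025 and 0.975 quantiles of Beta(4.7, 20.0).
Posterior mean ≈ 0.190, SD ≈ 0.077; a Normal approximation gives roughly [0.039, 0.342].
Exact: F⁻¹(0.025) = 0.065; F⁻¹(0.975) = 0.363.

[0.065, 0.363]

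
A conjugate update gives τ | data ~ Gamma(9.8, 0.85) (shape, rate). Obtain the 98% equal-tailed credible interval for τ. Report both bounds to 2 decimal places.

Posterior: Gamma(shape 9.8, rate 0.85).
Equal-tailed 98% interval: Gamma(9.8, 0.85) quantiles at 0.01 and 0.99.
Posterior mean ≈ 11.53, SD ≈ 3.68; a Normal approximation gives roughly [2.96, 20.10].
Exact: lower = 4.71; upper = 21.77.

[4.71, 21.77]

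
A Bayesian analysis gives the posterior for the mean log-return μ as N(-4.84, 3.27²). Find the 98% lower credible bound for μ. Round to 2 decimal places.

Need L with P(μ ≥ L) = 0.98: L = -4.84 − z_{0.02}·3.27.
z = 2.054; L = -4.84 − 2.054 × 3.27 = -11.56.

-11.56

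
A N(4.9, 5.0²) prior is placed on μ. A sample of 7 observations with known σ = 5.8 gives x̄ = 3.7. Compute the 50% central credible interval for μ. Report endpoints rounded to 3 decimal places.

[2.539, 5.248]

Posterior precision = 1/5.0² + 7/5.8² = 0.0400 + 0.2081 = 0.2481, so posterior SD = 2.0077.
Posterior mean = (4.9/5.0² + 7·3.7/5.8²) / 0.2481 = 3.8935.
Interval: 3.8935 ± 0.674 × 2.0077 → [2.539, 5.248].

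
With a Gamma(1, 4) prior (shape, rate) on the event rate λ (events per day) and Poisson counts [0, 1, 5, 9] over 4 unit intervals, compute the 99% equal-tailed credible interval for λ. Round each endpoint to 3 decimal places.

Posterior: Gamma(1+15, 4+4) = Gamma(16, 8) (shape, rate).
Equal-tailed 99% interval: Gamma(16, 8) quantiles at 0.005 and 0.995.
Posterior mean ≈ 2.000, SD ≈ 0.500; a Normal approximation gives roughly [0.712, 3.288].
Exact: lower = 0.946; upper = 3.521.

[0.946, 3.521]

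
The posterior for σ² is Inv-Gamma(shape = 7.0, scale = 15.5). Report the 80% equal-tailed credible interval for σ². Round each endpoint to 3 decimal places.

Inverse-Gamma(7.0, 15.5) quantiles: F⁻¹(0.1) and F⁻¹(0.9).
Equivalently, 1/σ² ~ Gamma(7.0, rate = 15.5); invert its 0.9 and 0.1 quantiles.
Posterior mean ≈ 2.583, SD ≈ 1.155; a Normal approximation gives roughly [1.103, 4.064].
Exact: lower = 1.472; upper = 3.980.

[1.472, 3.980]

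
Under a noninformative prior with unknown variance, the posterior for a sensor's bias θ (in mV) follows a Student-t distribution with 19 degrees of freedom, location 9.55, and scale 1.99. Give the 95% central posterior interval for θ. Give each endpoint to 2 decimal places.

[5.38, 13.72]

The t_19 distribution is symmetric; the 95% interval is 9.55 ± t·1.99 with t_{0.975,19} = 2.093.
Half-width: 2.093 × 1.99 = 4.17.
9.55 − 4.17 = 5.38; 9.55 + 4.17 = 13.72.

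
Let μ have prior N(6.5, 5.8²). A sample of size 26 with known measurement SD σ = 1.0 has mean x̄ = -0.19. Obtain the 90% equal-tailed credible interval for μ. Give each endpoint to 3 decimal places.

[-0.505, 0.140]

Posterior precision = 1/5.8² + 26/1.0² = 0.0297 + 26.0000 = 26.0297, so posterior SD = 0.1960.
Posterior mean = (6.5/5.8² + 26·-0.19/1.0²) / 26.0297 = -0.1824.
Interval: -0.1824 ± 1.645 × 0.1960 → [-0.505, 0.140].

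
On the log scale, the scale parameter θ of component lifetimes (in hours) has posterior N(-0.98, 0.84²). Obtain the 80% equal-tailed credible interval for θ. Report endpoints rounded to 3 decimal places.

On the log scale the 80% interval is -0.98 ± 1.282 × 0.84 = [-2.0565, 0.0965].
Exponentiate: [e^-2.0565, e^0.0965] = [0.128, 1.101].

[0.128, 1.101]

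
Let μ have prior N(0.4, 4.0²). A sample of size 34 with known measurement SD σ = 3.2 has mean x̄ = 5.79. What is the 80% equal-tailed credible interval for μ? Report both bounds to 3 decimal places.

Posterior precision = 1/4.0² + 34/3.2² = 0.0625 + 3.3203 = 3.3828, so posterior SD = 0.5437.
Posterior mean = (0.4/4.0² + 34·5.79/3.2²) / 3.3828 = 5.6904.
Interval: 5.6904 ± 1.282 × 0.5437 → [4.994, 6.387].

[4.994, 6.387]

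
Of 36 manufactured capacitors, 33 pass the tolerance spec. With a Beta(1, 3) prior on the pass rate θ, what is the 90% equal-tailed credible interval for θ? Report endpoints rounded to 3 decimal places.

[0.749, 0.931]

Posterior: Beta(1+33, 3+3) = Beta(34, 6).
Equal-tailed 90% interval: the 0.05 and 0.95 quantiles of Beta(34, 6).
Posterior mean ≈ 0.850, SD ≈ 0.056; a Normal approximation gives roughly [0.758, 0.942].
Exact: F⁻¹(0.05) = 0.749; F⁻¹(0.95) = 0.931.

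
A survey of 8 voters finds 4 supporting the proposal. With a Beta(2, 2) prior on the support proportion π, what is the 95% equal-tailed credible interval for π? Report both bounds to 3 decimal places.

[0.234, 0.766]

Posterior: Beta(2+4, 2+4) = Beta(6, 6).
Equal-tailed 95% interval: the 0.025 and 0.975 quantiles of Beta(6, 6).
Posterior mean ≈ 0.500, SD ≈ 0.139; a Normal approximation gives roughly [0.228, 0.772].
Exact: F⁻¹(0.025) = 0.234; F⁻¹(0.975) = 0.766.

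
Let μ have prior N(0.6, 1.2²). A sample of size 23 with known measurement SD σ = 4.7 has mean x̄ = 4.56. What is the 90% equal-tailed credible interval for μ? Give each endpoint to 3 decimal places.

Posterior precision = 1/1.2² + 23/4.7² = 0.6944 + 1.0412 = 1.7356, so posterior SD = 0.7590.
Posterior mean = (0.6/1.2² + 23·4.56/4.7²) / 1.7356 = 2.9756.
Interval: 2.9756 ± 1.645 × 0.7590 → [1.727, 4.224].

[1.727, 4.224]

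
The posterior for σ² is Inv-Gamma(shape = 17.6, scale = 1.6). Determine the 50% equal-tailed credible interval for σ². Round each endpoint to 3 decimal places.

[0.079, 0.109]

Inverse-Gamma(17.6, 1.6) quantiles: F⁻¹(0.25) and F⁻¹(0.75).
Equivalently, 1/σ² ~ Gamma(17.6, rate = 1.6); invert its 0.75 and 0.25 quantiles.
Posterior mean ≈ 0.096, SD ≈ 0.024; a Normal approximation gives roughly [0.080, 0.113].
Exact: lower = 0.079; upper = 0.109.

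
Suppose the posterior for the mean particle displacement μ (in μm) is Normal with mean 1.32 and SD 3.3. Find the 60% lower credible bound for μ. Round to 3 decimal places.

0.484

Need L with P(μ ≥ L) = 0.60: L = 1.32 − z_{0.4}·3.3.
z = 0.253; L = 1.32 − 0.253 × 3.3 = 0.484.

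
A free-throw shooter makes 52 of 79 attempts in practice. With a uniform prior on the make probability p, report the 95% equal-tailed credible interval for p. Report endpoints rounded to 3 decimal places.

Posterior: Beta(1+52, 1+27) = Beta(53, 28).
Equal-tailed 95% interval: the 0.025 and 0.975 quantiles of Beta(53, 28).
Posterior mean ≈ 0.654, SD ≈ 0.053; a Normal approximation gives roughly [0.551, 0.757].
Exact: F⁻¹(0.025) = 0.548; F⁻¹(0.975) = 0.753.

[0.548, 0.753]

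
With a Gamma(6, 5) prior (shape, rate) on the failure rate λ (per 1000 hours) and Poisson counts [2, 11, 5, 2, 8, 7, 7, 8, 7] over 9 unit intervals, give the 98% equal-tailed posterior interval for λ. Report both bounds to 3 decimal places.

[3.287, 5.923]

Posterior: Gamma(6+57, 5+9) = Gamma(63, 14) (shape, rate).
Equal-tailed 98% interval: Gamma(63, 14) quantiles at 0.01 and 0.99.
Posterior mean ≈ 4.500, SD ≈ 0.567; a Normal approximation gives roughly [3.181, 5.819].
Exact: lower = 3.287; upper = 5.923.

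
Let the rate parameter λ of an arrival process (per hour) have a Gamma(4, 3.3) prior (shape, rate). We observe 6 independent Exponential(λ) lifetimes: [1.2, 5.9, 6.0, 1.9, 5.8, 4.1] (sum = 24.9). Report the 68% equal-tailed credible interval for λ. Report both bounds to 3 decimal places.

Posterior: Gamma(4+6, 3.3+24.9) = Gamma(10, 28.2) (shape, rate).
Equal-tailed 68% interval: Gamma(10, 28.2) quantiles at 0.16 and 0.84.
Posterior mean ≈ 0.355, SD ≈ 0.112; a Normal approximation gives roughly [0.243, 0.466].
Exact: lower = 0.245; upper = 0.464.

[0.245, 0.464]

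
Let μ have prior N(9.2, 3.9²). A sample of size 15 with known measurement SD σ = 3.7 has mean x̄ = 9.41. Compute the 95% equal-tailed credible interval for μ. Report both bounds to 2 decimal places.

Posterior precision = 1/3.9² + 15/3.7² = 0.0657 + 1.0957 = 1.1614, so posterior SD = 0.9279.
Posterior mean = (9.2/3.9² + 15·9.41/3.7²) / 1.1614 = 9.3981.
Interval: 9.3981 ± 1.960 × 0.9279 → [7.58, 11.22].

[7.58, 11.22]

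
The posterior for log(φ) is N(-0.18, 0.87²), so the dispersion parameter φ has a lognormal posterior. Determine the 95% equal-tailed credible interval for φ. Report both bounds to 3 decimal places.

[0.152, 4.596]

On the log scale the 95% interval is -0.18 ± 1.960 × 0.87 = [-1.8852, 1.5252].
Exponentiate: [e^-1.8852, e^1.5252] = [0.152, 4.596].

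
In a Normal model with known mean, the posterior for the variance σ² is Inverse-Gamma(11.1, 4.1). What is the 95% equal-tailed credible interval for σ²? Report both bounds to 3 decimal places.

[0.221, 0.737]

Inverse-Gamma(11.1, 4.1) quantiles: F⁻¹(0.025) and F⁻¹(0.975).
Equivalently, 1/σ² ~ Gamma(11.1, rate = 4.1); invert its 0.975 and 0.025 quantiles.
Posterior mean ≈ 0.406, SD ≈ 0.135; a Normal approximation gives roughly [0.142, 0.670].
Exact: lower = 0.221; upper = 0.737.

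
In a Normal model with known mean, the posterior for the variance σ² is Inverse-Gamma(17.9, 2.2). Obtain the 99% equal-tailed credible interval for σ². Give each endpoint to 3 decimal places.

Inverse-Gamma(17.9, 2.2) quantiles: F⁻¹(0.005) and F⁻¹(0.995).
Equivalently, 1/σ² ~ Gamma(17.9, rate = 2.2); invert its 0.995 and 0.005 quantiles.
Posterior mean ≈ 0.130, SD ≈ 0.033; a Normal approximation gives roughly [0.046, 0.214].
Exact: lower = 0.072; upper = 0.248.

[0.072, 0.248]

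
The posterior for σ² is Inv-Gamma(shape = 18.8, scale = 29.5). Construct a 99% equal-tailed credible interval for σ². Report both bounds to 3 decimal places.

[0.927, 3.104]

Inverse-Gamma(18.8, 29.5) quantiles: F⁻¹(0.005) and F⁻¹(0.995).
Equivalently, 1/σ² ~ Gamma(18.8, rate = 29.5); invert its 0.995 and 0.005 quantiles.
Posterior mean ≈ 1.657, SD ≈ 0.404; a Normal approximation gives roughly [0.616, 2.699].
Exact: lower = 0.927; upper = 3.104.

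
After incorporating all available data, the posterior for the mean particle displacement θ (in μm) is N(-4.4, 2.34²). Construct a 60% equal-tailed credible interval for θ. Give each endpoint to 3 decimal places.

[-6.369, -2.431]

The posterior is symmetric, so the 60% equal-tailed interval is θ = -4.4 ± z·2.34 with z = 0.842.
Half-width: 0.842 × 2.34 = 1.969.
-4.4 − 1.969 = -6.369; -4.4 + 1.969 = -2.431.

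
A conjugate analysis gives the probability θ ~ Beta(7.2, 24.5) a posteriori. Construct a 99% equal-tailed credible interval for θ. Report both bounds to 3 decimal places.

Posterior: Beta(7.2, 24.5).
Equal-tailed 99% interval: the 0.005 and 0.995 quantiles of Beta(7.2, 24.5).
Posterior mean ≈ 0.227, SD ≈ 0.073; a Normal approximation gives roughly [0.038, 0.416].
Exact: F⁻¹(0.005) = 0.075; F⁻¹(0.995) = 0.442.

[0.075, 0.442]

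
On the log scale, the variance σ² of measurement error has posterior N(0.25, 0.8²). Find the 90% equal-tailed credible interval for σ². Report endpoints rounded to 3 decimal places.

[0.344, 4.787]

On the log scale the 90% interval is 0.25 ± 1.645 × 0.8 = [-1.0659, 1.5659].
Exponentiate: [e^-1.0659, e^1.5659] = [0.344, 4.787].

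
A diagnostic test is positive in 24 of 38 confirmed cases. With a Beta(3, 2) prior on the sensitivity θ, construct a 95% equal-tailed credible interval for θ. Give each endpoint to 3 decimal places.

[0.480, 0.764]

Posterior: Beta(3+24, 2+14) = Beta(27, 16).
Equal-tailed 95% interval: the 0.025 and 0.975 quantiles of Beta(27, 16).
Posterior mean ≈ 0.628, SD ≈ 0.073; a Normal approximation gives roughly [0.485, 0.771].
Exact: F⁻¹(0.025) = 0.480; F⁻¹(0.975) = 0.764.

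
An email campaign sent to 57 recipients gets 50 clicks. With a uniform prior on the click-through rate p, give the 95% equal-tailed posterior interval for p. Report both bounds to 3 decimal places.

Posterior: Beta(1+50, 1+7) = Beta(51, 8).
Equal-tailed 95% interval: the 0.025 and 0.975 quantiles of Beta(51, 8).
Posterior mean ≈ 0.864, SD ≈ 0.044; a Normal approximation gives roughly [0.778, 0.951].
Exact: F⁻¹(0.025) = 0.767; F⁻¹(0.975) = 0.939.

[0.767, 0.939]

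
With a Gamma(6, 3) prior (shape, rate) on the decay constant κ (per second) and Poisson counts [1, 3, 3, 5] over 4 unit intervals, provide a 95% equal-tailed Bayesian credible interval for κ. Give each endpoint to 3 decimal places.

[1.524, 3.888]

Posterior: Gamma(6+12, 3+4) = Gamma(18, 7) (shape, rate).
Equal-tailed 95% interval: Gamma(18, 7) quantiles at 0.025 and 0.975.
Posterior mean ≈ 2.571, SD ≈ 0.606; a Normal approximation gives roughly [1.384, 3.759].
Exact: lower = 1.524; upper = 3.888.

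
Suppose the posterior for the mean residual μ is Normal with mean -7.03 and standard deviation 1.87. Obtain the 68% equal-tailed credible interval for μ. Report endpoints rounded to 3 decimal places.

The posterior is symmetric, so the 68% equal-tailed interval is μ = -7.03 ± z·1.87 with z = 0.994.
Half-width: 0.994 × 1.87 = 1.860.
-7.03 − 1.860 = -8.890; -7.03 + 1.860 = -5.170.

[-8.890, -5.170]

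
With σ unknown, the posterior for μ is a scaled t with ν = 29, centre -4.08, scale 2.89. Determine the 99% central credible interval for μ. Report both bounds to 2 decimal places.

[-12.05, 3.89]

The t_29 distribution is symmetric; the 99% interval is -4.08 ± t·2.89 with t_{0.995,29} = 2.756.
Half-width: 2.756 × 2.89 = 7.97.
-4.08 − 7.97 = -12.05; -4.08 + 7.97 = 3.89.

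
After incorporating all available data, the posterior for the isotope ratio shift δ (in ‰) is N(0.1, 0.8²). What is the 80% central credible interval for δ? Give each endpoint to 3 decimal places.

[-0.925, 1.125]

The posterior is symmetric, so the 80% equal-tailed interval is δ = 0.1 ± z·0.8 with z = 1.282.
Half-width: 1.282 × 0.8 = 1.025.
0.1 − 1.025 = -0.925; 0.1 + 1.025 = 1.125.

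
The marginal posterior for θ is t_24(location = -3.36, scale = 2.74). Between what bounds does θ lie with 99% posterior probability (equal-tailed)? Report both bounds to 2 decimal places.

The t_24 distribution is symmetric; the 99% interval is -3.36 ± t·2.74 with t_{0.995,24} = 2.797.
Half-width: 2.797 × 2.74 = 7.66.
-3.36 − 7.66 = -11.02; -3.36 + 7.66 = 4.30.

[-11.02, 4.30]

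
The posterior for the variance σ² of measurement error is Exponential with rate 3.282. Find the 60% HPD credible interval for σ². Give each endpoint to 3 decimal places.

The exponential density is strictly decreasing on [0, ∞), so the HPD interval is anchored at 0: [0, q] with P(σ² ≤ q) = 0.60.
q = −ln(1 − 0.60) / 3.282 = 0.9163 / 3.282 = 0.279.

[0.000, 0.279]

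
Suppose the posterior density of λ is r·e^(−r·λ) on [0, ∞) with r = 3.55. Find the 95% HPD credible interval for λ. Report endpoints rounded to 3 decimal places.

The exponential density is strictly decreasing on [0, ∞), so the HPD interval is anchored at 0: [0, q] with P(λ ≤ q) = 0.95.
q = −ln(1 − 0.95) / 3.55 = 2.9957 / 3.55 = 0.844.

[0.000, 0.844]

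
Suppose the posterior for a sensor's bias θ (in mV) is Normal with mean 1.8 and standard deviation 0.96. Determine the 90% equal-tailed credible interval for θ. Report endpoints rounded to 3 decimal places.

The posterior is symmetric, so the 90% equal-tailed interval is θ = 1.8 ± z·0.96 with z = 1.645.
Half-width: 1.645 × 0.96 = 1.579.
1.8 − 1.579 = 0.221; 1.8 + 1.579 = 3.379.

[0.221, 3.379]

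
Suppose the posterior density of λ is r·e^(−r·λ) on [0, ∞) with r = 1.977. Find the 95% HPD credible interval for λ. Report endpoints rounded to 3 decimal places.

The exponential density is strictly decreasing on [0, ∞), so the HPD interval is anchored at 0: [0, q] with P(λ ≤ q) = 0.95.
q = −ln(1 − 0.95) / 1.977 = 2.9957 / 1.977 = 1.515.

[0.000, 1.515]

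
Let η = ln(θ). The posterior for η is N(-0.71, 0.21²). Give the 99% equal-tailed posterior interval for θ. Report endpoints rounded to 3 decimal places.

On the log scale the 99% interval is -0.71 ± 2.576 × 0.21 = [-1.2509, -0.1691].
Exponentiate: [e^-1.2509, e^-0.1691] = [0.286, 0.844].

[0.286, 0.844]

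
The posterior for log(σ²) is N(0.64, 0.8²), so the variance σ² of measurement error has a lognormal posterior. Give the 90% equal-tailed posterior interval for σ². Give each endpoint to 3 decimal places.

[0.509, 7.070]

On the log scale the 90% interval is 0.64 ± 1.645 × 0.8 = [-0.6759, 1.9559].
Exponentiate: [e^-0.6759, e^1.9559] = [0.509, 7.070].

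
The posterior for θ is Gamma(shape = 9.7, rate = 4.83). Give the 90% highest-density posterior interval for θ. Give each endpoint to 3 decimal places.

The posterior is unimodal and skewed, so the HPD interval has equal density at both endpoints and is the shortest 90% interval.
Solving f(0.968) = f(3.014) with F(3.014) − F(0.968) = 0.90 gives [0.968, 3.014].
For comparison, the equal-tailed interval is [1.078, 3.173]; the HPD is narrower and shifted toward the mode.

[0.968, 3.014]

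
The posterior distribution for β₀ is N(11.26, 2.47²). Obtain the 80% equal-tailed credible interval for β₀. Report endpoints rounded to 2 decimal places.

[8.09, 14.43]

The posterior is symmetric, so the 80% equal-tailed interval is β₀ = 11.26 ± z·2.47 with z = 1.282.
Half-width: 1.282 × 2.47 = 3.17.
11.26 − 3.17 = 8.09; 11.26 + 3.17 = 14.43.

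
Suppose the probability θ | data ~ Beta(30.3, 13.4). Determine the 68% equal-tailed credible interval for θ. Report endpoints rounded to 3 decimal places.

Posterior: Beta(30.3, 13.4).
Equal-tailed 68% interval: the 0.16 and 0.84 quantiles of Beta(30.3, 13.4).
Posterior mean ≈ 0.693, SD ≈ 0.069; a Normal approximation gives roughly [0.625, 0.762].
Exact: F⁻¹(0.16) = 0.624; F⁻¹(0.84) = 0.763.

[0.624, 0.763]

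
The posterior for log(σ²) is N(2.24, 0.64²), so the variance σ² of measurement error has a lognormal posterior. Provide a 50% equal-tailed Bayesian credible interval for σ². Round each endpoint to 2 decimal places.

On the log scale the 50% interval is 2.24 ± 0.674 × 0.64 = [1.8083, 2.6717].
Exponentiate: [e^1.8083, e^2.6717] = [6.10, 14.46].

[6.10, 14.46]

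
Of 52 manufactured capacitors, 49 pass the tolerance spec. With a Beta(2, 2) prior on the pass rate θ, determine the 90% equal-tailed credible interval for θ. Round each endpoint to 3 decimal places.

Posterior: Beta(2+49, 2+3) = Beta(51, 5).
Equal-tailed 90% interval: the 0.05 and 0.95 quantiles of Beta(51, 5).
Posterior mean ≈ 0.911, SD ≈ 0.038; a Normal approximation gives roughly [0.849, 0.973].
Exact: F⁻¹(0.05) = 0.841; F⁻¹(0.95) = 0.963.

[0.841, 0.963]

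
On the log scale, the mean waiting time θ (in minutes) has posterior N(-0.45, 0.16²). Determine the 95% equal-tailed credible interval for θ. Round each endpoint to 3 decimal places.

On the log scale the 95% interval is -0.45 ± 1.960 × 0.16 = [-0.7636, -0.1364].
Exponentiate: [e^-0.7636, e^-0.1364] = [0.466, 0.872].

[0.466, 0.872]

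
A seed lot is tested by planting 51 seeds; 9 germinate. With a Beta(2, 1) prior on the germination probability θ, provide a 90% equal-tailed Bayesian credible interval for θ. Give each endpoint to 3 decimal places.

Posterior: Beta(2+9, 1+42) = Beta(11, 43).
Equal-tailed 90% interval: the 0.05 and 0.95 quantiles of Beta(11, 43).
Posterior mean ≈ 0.204, SD ≈ 0.054; a Normal approximation gives roughly [0.114, 0.293].
Exact: F⁻¹(0.05) = 0.121; F⁻¹(0.95) = 0.299.

[0.121, 0.299]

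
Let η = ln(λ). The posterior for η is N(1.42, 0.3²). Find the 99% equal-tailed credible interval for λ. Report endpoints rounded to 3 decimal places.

On the log scale the 99% interval is 1.42 ± 2.576 × 0.3 = [0.6473, 2.1927].
Exponentiate: [e^0.6473, e^2.1927] = [1.910, 8.960].

[1.910, 8.960]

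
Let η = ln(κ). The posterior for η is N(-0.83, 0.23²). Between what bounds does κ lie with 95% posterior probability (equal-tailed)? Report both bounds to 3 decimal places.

On the log scale the 95% interval is -0.83 ± 1.960 × 0.23 = [-1.2808, -0.3792].
Exponentiate: [e^-1.2808, e^-0.3792] = [0.278, 0.684].

[0.278, 0.684]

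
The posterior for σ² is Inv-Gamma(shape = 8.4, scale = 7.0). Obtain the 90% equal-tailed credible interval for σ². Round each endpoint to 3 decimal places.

Inverse-Gamma(8.4, 7.0) quantiles: F⁻¹(0.05) and F⁻¹(0.95).
Equivalently, 1/σ² ~ Gamma(8.4, rate = 7.0); invert its 0.95 and 0.05 quantiles.
Posterior mean ≈ 0.946, SD ≈ 0.374; a Normal approximation gives roughly [0.331, 1.561].
Exact: lower = 0.512; upper = 1.641.

[0.512, 1.641]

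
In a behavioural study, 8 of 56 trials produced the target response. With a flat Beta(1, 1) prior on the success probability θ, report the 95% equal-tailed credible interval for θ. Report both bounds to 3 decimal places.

[0.075, 0.258]

Posterior: Beta(1+8, 1+48) = Beta(9, 49).
Equal-tailed 95% interval: the 0.025 and 0.975 quantiles of Beta(9, 49).
Posterior mean ≈ 0.155, SD ≈ 0.047; a Normal approximation gives roughly [0.063, 0.248].
Exact: F⁻¹(0.025) = 0.075; F⁻¹(0.975) = 0.258.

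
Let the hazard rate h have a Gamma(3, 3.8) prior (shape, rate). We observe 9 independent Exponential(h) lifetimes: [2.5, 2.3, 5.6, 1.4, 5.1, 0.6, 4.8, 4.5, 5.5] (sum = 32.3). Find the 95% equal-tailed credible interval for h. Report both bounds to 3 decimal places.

Posterior: Gamma(3+9, 3.8+32.3) = Gamma(12, 36.1) (shape, rate).
Equal-tailed 95% interval: Gamma(12, 36.1) quantiles at 0.025 and 0.975.
Posterior mean ≈ 0.332, SD ≈ 0.096; a Normal approximation gives roughly [0.144, 0.520].
Exact: lower = 0.172; upper = 0.545.

[0.172, 0.545]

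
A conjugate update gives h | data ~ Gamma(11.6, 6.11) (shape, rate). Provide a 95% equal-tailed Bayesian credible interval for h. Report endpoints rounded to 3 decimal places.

Posterior: Gamma(shape 11.6, rate 6.11).
Equal-tailed 95% interval: Gamma(11.6, 6.11) quantiles at 0.025 and 0.975.
Posterior mean ≈ 1.899, SD ≈ 0.557; a Normal approximation gives roughly [0.806, 2.991].
Exact: lower = 0.968; upper = 3.137.

[0.968, 3.137]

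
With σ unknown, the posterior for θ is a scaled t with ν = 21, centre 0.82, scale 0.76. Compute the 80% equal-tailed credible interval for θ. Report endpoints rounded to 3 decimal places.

The t_21 distribution is symmetric; the 80% interval is 0.82 ± t·0.76 with t_{0.9,21} = 1.323.
Half-width: 1.323 × 0.76 = 1.006.
0.82 − 1.006 = -0.186; 0.82 + 1.006 = 1.826.

[-0.186, 1.826]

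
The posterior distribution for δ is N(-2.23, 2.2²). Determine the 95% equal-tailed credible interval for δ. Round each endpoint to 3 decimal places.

The posterior is symmetric, so the 95% equal-tailed interval is δ = -2.23 ± z·2.2 with z = 1.960.
Half-width: 1.960 × 2.2 = 4.312.
-2.23 − 4.312 = -6.542; -2.23 + 4.312 = 2.082.

[-6.542, 2.082]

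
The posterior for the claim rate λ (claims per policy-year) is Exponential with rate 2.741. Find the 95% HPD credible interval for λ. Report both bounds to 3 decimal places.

[0.000, 1.093]

The exponential density is strictly decreasing on [0, ∞), so the HPD interval is anchored at 0: [0, q] with P(λ ≤ q) = 0.95.
q = −ln(1 − 0.95) / 2.741 = 2.9957 / 2.741 = 1.093.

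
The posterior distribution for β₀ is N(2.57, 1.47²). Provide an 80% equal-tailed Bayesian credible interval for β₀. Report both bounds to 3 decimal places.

[0.686, 4.454]

The posterior is symmetric, so the 80% equal-tailed interval is β₀ = 2.57 ± z·1.47 with z = 1.282.
Half-width: 1.282 × 1.47 = 1.884.
2.57 − 1.884 = 0.686; 2.57 + 1.884 = 4.454.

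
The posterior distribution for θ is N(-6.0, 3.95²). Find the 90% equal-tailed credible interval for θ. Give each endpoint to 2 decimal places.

The posterior is symmetric, so the 90% equal-tailed interval is θ = -6.0 ± z·3.95 with z = 1.645.
Half-width: 1.645 × 3.95 = 6.50.
-6.0 − 6.50 = -12.50; -6.0 + 6.50 = 0.50.

[-12.50, 0.50]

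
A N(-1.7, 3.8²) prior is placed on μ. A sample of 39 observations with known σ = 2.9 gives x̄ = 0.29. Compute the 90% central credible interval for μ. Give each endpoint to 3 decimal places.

Posterior precision = 1/3.8² + 39/2.9² = 0.0693 + 4.6373 = 4.7066, so posterior SD = 0.4609.
Posterior mean = (-1.7/3.8² + 39·0.29/2.9²) / 4.7066 = 0.2607.
Interval: 0.2607 ± 1.645 × 0.4609 → [-0.497, 1.019].

[-0.497, 1.019]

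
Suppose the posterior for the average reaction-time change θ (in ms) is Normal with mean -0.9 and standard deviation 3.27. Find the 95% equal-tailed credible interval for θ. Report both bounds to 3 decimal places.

[-7.309, 5.509]

The posterior is symmetric, so the 95% equal-tailed interval is θ = -0.9 ± z·3.27 with z = 1.960.
Half-width: 1.960 × 3.27 = 6.409.
-0.9 − 6.409 = -7.309; -0.9 + 6.409 = 5.509.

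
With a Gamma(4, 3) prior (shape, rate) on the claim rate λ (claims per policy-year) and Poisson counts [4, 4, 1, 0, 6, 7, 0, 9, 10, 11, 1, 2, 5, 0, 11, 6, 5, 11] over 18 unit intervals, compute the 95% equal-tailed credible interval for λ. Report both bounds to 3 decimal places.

[3.746, 5.582]

Posterior: Gamma(4+93, 3+18) = Gamma(97, 21) (shape, rate).
Equal-tailed 95% interval: Gamma(97, 21) quantiles at 0.025 and 0.975.
Posterior mean ≈ 4.619, SD ≈ 0.469; a Normal approximation gives roughly [3.700, 5.538].
Exact: lower = 3.746; upper = 5.582.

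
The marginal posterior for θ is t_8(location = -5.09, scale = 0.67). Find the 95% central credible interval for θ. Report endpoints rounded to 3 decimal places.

[-6.635, -3.545]

The t_8 distribution is symmetric; the 95% interval is -5.09 ± t·0.67 with t_{0.975,8} = 2.306.
Half-width: 2.306 × 0.67 = 1.545.
-5.09 − 1.545 = -6.635; -5.09 + 1.545 = -3.545.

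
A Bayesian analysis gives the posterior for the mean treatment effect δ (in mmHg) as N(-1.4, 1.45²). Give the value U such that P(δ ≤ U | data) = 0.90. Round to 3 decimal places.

Need U with P(δ ≤ U) = 0.90: U = -1.4 + z_{0.1}·1.45.
z = 1.282; U = -1.4 + 1.282 × 1.45 = 0.458.

0.458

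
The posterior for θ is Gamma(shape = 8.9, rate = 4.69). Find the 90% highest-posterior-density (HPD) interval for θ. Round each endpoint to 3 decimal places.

The posterior is unimodal and skewed, so the HPD interval has equal density at both endpoints and is the shortest 90% interval.
Solving f(0.874) = f(2.886) with F(2.886) − F(0.874) = 0.90 gives [0.874, 2.886].
For comparison, the equal-tailed interval is [0.986, 3.050]; the HPD is narrower and shifted toward the mode.

[0.874, 2.886]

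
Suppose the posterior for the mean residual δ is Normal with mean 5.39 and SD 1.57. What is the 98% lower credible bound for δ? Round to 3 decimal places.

Need L with P(δ ≥ L) = 0.98: L = 5.39 − z_{0.02}·1.57.
z = 2.054; L = 5.39 − 2.054 × 1.57 = 2.166.

2.166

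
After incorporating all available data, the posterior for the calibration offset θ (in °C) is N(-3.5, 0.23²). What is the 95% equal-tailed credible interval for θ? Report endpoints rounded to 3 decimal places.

The posterior is symmetric, so the 95% equal-tailed interval is θ = -3.5 ± z·0.23 with z = 1.960.
Half-width: 1.960 × 0.23 = 0.451.
-3.5 − 0.451 = -3.951; -3.5 + 0.451 = -3.049.

[-3.951, -3.049]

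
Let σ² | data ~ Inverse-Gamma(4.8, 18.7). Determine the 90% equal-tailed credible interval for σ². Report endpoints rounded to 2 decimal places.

[2.11, 10.13]

Inverse-Gamma(4.8, 18.7) quantiles: F⁻¹(0.05) and F⁻¹(0.95).
Equivalently, 1/σ² ~ Gamma(4.8, rate = 18.7); invert its 0.95 and 0.05 quantiles.
Posterior mean ≈ 4.92, SD ≈ 2.94; a Normal approximation gives roughly [0.08, 9.76].
Exact: lower = 2.11; upper = 10.13.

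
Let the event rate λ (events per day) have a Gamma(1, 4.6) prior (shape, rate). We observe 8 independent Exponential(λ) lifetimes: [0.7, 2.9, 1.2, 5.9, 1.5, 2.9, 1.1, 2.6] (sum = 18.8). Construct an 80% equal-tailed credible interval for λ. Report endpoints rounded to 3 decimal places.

[0.232, 0.555]

Posterior: Gamma(1+8, 4.6+18.8) = Gamma(9, 23.4) (shape, rate).
Equal-tailed 80% interval: Gamma(9, 23.4) quantiles at 0.1 and 0.9.
Posterior mean ≈ 0.385, SD ≈ 0.128; a Normal approximation gives roughly [0.220, 0.549].
Exact: lower = 0.232; upper = 0.555.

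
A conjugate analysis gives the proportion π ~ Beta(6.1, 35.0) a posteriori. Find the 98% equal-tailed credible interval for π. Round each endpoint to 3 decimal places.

[0.048, 0.298]

Posterior: Beta(6.1, 35.0).
Equal-tailed 98% interval: the 0.01 and 0.99 quantiles of Beta(6.1, 35.0).
Posterior mean ≈ 0.148, SD ≈ 0.055; a Normal approximation gives roughly [0.021, 0.276].
Exact: F⁻¹(0.01) = 0.048; F⁻¹(0.99) = 0.298.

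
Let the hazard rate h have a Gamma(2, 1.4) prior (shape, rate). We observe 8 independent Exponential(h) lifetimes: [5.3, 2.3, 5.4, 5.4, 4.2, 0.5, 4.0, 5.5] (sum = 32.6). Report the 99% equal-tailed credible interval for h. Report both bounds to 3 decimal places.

[0.109, 0.588]

Posterior: Gamma(2+8, 1.4+32.6) = Gamma(10, 34.0) (shape, rate).
Equal-tailed 99% interval: Gamma(10, 34.0) quantiles at 0.005 and 0.995.
Posterior mean ≈ 0.294, SD ≈ 0.093; a Normal approximation gives roughly [0.055, 0.534].
Exact: lower = 0.109; upper = 0.588.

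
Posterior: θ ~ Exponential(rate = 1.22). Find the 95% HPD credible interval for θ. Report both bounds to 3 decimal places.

[0.000, 2.456]

The exponential density is strictly decreasing on [0, ∞), so the HPD interval is anchored at 0: [0, q] with P(θ ≤ q) = 0.95.
q = −ln(1 − 0.95) / 1.22 = 2.9957 / 1.22 = 2.456.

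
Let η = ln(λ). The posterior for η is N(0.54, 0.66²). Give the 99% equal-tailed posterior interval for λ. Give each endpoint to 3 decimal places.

On the log scale the 99% interval is 0.54 ± 2.576 × 0.66 = [-1.1600, 2.2400].
Exponentiate: [e^-1.1600, e^2.2400] = [0.313, 9.394].

[0.313, 9.394]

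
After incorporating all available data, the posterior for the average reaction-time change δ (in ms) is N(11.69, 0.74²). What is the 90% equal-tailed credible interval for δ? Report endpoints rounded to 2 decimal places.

[10.47, 12.91]

The posterior is symmetric, so the 90% equal-tailed interval is δ = 11.69 ± z·0.74 with z = 1.645.
Half-width: 1.645 × 0.74 = 1.22.
11.69 − 1.22 = 10.47; 11.69 + 1.22 = 12.91.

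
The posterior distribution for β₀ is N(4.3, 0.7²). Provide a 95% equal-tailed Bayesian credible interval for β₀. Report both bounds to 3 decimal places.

The posterior is symmetric, so the 95% equal-tailed interval is β₀ = 4.3 ± z·0.7 with z = 1.960.
Half-width: 1.960 × 0.7 = 1.372.
4.3 − 1.372 = 2.928; 4.3 + 1.372 = 5.672.

[2.928, 5.672]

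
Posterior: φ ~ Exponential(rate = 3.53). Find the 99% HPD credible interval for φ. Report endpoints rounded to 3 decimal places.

[0.000, 1.305]

The exponential density is strictly decreasing on [0, ∞), so the HPD interval is anchored at 0: [0, q] with P(φ ≤ q) = 0.99.
q = −ln(1 − 0.99) / 3.53 = 4.6052 / 3.53 = 1.305.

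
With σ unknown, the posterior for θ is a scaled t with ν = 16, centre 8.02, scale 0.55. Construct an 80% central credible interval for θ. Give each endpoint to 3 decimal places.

The t_16 distribution is symmetric; the 80% interval is 8.02 ± t·0.55 with t_{0.9,16} = 1.337.
Half-width: 1.337 × 0.55 = 0.735.
8.02 − 0.735 = 7.285; 8.02 + 0.735 = 8.755.

[7.285, 8.755]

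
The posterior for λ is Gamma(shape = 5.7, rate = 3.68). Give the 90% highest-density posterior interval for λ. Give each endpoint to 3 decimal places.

The posterior is unimodal and skewed, so the HPD interval has equal density at both endpoints and is the shortest 90% interval.
Solving f(0.527) = f(2.532) with F(2.532) − F(0.527) = 0.90 gives [0.527, 2.532].
For comparison, the equal-tailed interval is [0.657, 2.747]; the HPD is narrower and shifted toward the mode.

[0.527, 2.532]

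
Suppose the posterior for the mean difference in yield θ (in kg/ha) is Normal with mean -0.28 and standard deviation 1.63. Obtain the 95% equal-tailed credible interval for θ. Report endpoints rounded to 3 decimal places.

The posterior is symmetric, so the 95% equal-tailed interval is θ = -0.28 ± z·1.63 with z = 1.960.
Half-width: 1.960 × 1.63 = 3.195.
-0.28 − 3.195 = -3.475; -0.28 + 3.195 = 2.915.

[-3.475, 2.915]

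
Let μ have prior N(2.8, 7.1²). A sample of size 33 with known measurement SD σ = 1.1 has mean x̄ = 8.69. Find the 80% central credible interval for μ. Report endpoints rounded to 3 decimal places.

[8.440, 8.931]

Posterior precision = 1/7.1² + 33/1.1² = 0.0198 + 27.2727 = 27.2926, so posterior SD = 0.1914.
Posterior mean = (2.8/7.1² + 33·8.69/1.1²) / 27.2926 = 8.6857.
Interval: 8.6857 ± 1.282 × 0.1914 → [8.440, 8.931].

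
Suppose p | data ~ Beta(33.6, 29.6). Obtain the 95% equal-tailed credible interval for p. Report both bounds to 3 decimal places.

[0.409, 0.652]

Posterior: Beta(33.6, 29.6).
Equal-tailed 95% interval: the 0.025 and 0.975 quantiles of Beta(33.6, 29.6).
Posterior mean ≈ 0.532, SD ≈ 0.062; a Normal approximation gives roughly [0.410, 0.654].
Exact: F⁻¹(0.025) = 0.409; F⁻¹(0.975) = 0.652.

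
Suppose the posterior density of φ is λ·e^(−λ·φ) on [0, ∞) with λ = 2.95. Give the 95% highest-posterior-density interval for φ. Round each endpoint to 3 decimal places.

[0.000, 1.016]

The exponential density is strictly decreasing on [0, ∞), so the HPD interval is anchored at 0: [0, q] with P(φ ≤ q) = 0.95.
q = −ln(1 − 0.95) / 2.95 = 2.9957 / 2.95 = 1.016.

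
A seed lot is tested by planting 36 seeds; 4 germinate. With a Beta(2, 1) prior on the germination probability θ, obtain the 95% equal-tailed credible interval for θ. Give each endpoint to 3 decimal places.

Posterior: Beta(2+4, 1+32) = Beta(6, 33).
Equal-tailed 95% interval: the 0.025 and 0.975 quantiles of Beta(6, 33).
Posterior mean ≈ 0.154, SD ≈ 0.057; a Normal approximation gives roughly [0.042, 0.266].
Exact: F⁻¹(0.025) = 0.060; F⁻¹(0.975) = 0.281.

[0.060, 0.281]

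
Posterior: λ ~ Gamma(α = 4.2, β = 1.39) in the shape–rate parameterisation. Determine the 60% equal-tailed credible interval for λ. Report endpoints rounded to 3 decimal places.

Posterior: Gamma(shape 4.2, rate 1.39).
Equal-tailed 60% interval: Gamma(4.2, 1.39) quantiles at 0.2 and 0.8.
Posterior mean ≈ 3.022, SD ≈ 1.474; a Normal approximation gives roughly [1.781, 4.262].
Exact: lower = 1.765; upper = 4.143.

[1.765, 4.143]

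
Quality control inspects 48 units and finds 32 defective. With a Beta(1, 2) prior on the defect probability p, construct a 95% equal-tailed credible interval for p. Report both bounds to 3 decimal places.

Posterior: Beta(1+32, 2+16) = Beta(33, 18).
Equal-tailed 95% interval: the 0.025 and 0.975 quantiles of Beta(33, 18).
Posterior mean ≈ 0.647, SD ≈ 0.066; a Normal approximation gives roughly [0.517, 0.777].
Exact: F⁻¹(0.025) = 0.512; F⁻¹(0.975) = 0.771.

[0.512, 0.771]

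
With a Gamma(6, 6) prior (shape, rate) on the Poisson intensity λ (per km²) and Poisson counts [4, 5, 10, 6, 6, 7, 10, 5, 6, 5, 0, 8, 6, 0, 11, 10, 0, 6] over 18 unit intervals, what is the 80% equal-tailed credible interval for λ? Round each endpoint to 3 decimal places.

[4.072, 5.196]

Posterior: Gamma(6+105, 6+18) = Gamma(111, 24) (shape, rate).
Equal-tailed 80% interval: Gamma(111, 24) quantiles at 0.1 and 0.9.
Posterior mean ≈ 4.625, SD ≈ 0.439; a Normal approximation gives roughly [4.062, 5.188].
Exact: lower = 4.072; upper = 5.196.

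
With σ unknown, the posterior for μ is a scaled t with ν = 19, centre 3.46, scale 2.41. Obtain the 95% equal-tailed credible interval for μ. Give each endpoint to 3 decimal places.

The t_19 distribution is symmetric; the 95% interval is 3.46 ± t·2.41 with t_{0.975,19} = 2.093.
Half-width: 2.093 × 2.41 = 5.044.
3.46 − 5.044 = -1.584; 3.46 + 5.044 = 8.504.

[-1.584, 8.504]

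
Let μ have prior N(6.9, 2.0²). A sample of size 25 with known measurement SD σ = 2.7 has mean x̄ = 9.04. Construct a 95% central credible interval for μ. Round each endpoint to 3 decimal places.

Posterior precision = 1/2.0² + 25/2.7² = 0.2500 + 3.4294 = 3.6794, so posterior SD = 0.5213.
Posterior mean = (6.9/2.0² + 25·9.04/2.7²) / 3.6794 = 8.8946.
Interval: 8.8946 ± 1.960 × 0.5213 → [7.873, 9.916].

[7.873, 9.916]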